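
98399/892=98399/892 = 110.31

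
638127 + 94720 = 732847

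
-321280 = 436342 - 757622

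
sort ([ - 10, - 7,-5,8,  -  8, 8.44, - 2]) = [ - 10,- 8, - 7 , - 5, - 2,8, 8.44 ]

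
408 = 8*51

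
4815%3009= 1806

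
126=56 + 70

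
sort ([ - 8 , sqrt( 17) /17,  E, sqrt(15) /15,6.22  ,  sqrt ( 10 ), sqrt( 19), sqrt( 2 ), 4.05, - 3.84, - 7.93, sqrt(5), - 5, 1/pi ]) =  [ - 8, - 7.93,-5, - 3.84, sqrt(17)/17,sqrt (15 ) /15  ,  1/pi,sqrt( 2), sqrt(5 ),  E,  sqrt( 10),4.05,  sqrt( 19),6.22 ]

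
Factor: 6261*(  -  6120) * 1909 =  -  2^3 *3^3*5^1* 17^1*23^1*83^1*2087^1 = -  73147763880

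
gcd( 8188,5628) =4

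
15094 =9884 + 5210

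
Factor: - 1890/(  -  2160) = 2^(  -  3 )*7^1 = 7/8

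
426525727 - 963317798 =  - 536792071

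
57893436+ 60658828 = 118552264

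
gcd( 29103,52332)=267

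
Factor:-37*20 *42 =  - 2^3 *3^1*5^1*7^1 * 37^1  =  -31080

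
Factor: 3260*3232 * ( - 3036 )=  - 2^9*3^1 * 5^1 * 11^1*23^1 * 101^1*163^1 = - 31988267520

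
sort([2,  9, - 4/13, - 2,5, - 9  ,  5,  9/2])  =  [ - 9, - 2, - 4/13,2, 9/2, 5,5,9]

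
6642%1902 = 936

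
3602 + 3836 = 7438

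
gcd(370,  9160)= 10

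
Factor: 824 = 2^3*103^1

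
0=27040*0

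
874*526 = 459724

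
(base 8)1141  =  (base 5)4414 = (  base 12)429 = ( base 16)261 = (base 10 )609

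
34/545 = 34/545 = 0.06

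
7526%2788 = 1950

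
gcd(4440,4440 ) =4440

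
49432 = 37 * 1336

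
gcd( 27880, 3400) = 680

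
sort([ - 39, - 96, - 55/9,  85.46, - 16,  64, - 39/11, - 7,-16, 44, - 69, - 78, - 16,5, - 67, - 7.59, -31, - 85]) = [ - 96, - 85,-78, - 69, - 67,- 39, - 31, - 16, - 16,-16, - 7.59, - 7, - 55/9, - 39/11,5,44,64, 85.46 ] 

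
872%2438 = 872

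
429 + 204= 633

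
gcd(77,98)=7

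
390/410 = 39/41 = 0.95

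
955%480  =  475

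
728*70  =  50960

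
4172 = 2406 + 1766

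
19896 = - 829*(-24 )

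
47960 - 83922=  - 35962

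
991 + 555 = 1546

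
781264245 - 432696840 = 348567405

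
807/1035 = 269/345 = 0.78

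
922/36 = 461/18 = 25.61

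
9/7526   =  9/7526= 0.00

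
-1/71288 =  - 1/71288= - 0.00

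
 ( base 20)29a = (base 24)1H6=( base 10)990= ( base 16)3de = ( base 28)17A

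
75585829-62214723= 13371106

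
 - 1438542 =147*( - 9786)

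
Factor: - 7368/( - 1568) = 921/196 = 2^(-2)*3^1*7^ ( - 2)*307^1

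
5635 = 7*805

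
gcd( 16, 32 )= 16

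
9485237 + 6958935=16444172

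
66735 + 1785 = 68520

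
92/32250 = 46/16125 = 0.00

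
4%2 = 0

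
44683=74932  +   - 30249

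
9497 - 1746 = 7751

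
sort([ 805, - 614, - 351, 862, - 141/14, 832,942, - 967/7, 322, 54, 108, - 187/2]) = [ - 614, - 351,- 967/7,-187/2, - 141/14,54 , 108, 322, 805, 832, 862, 942 ] 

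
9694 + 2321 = 12015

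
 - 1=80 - 81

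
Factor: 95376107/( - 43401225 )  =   - 3^( - 1 )*5^(-2)*7^( - 1) * 19^(  -  2 )  *  43^1*229^( - 1 )*317^1*6997^1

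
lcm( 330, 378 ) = 20790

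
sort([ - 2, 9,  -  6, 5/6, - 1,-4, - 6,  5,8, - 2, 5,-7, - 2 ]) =[ - 7, - 6, - 6, - 4, - 2, - 2, - 2, - 1,5/6 , 5,5,8,  9]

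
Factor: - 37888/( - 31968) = 32/27= 2^5*3^( - 3) 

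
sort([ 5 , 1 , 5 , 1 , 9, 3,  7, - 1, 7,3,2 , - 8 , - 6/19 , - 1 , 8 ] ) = [-8, - 1 , - 1, - 6/19,1,1, 2,3, 3, 5, 5,7,7,  8, 9]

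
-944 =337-1281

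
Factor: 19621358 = 2^1*2833^1*3463^1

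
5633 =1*5633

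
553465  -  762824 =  - 209359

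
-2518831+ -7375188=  - 9894019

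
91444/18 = 5080  +  2/9 = 5080.22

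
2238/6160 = 1119/3080 = 0.36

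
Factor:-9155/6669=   -  3^( - 3 )*5^1*13^( - 1 )*19^(-1 )*1831^1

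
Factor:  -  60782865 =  - 3^1*5^1*11^1  *13^1*43^1* 659^1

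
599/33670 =599/33670 =0.02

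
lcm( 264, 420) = 9240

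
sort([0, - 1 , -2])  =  [ - 2, - 1, 0]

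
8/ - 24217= -1 + 24209/24217= - 0.00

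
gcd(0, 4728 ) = 4728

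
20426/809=25 + 201/809 = 25.25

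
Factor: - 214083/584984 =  - 243/664 = - 2^(-3 ) * 3^5*83^ ( - 1) 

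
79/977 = 79/977= 0.08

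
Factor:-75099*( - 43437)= 3^2*14479^1*25033^1 = 3262075263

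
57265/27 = 2120 + 25/27 = 2120.93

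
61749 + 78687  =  140436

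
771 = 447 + 324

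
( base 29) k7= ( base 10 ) 587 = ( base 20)197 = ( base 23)12c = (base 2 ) 1001001011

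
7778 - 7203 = 575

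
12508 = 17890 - 5382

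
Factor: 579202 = 2^1*13^1 * 22277^1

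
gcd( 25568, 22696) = 8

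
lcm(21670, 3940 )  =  43340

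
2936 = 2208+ 728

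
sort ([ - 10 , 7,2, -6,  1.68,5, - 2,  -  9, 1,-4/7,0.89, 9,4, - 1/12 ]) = [ - 10, - 9, - 6 , - 2, - 4/7, - 1/12, 0.89,1,1.68,2, 4,5, 7 , 9 ] 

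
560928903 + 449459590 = 1010388493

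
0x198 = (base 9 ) 503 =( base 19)129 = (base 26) fi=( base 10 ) 408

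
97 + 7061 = 7158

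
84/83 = 84/83 = 1.01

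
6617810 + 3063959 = 9681769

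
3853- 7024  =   - 3171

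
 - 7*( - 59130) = 413910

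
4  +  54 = 58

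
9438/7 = 1348 + 2/7  =  1348.29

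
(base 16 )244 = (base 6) 2404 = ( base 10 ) 580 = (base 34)h2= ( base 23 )125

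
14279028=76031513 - 61752485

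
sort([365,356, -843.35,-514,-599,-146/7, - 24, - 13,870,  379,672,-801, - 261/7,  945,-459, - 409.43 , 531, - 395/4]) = [ - 843.35, - 801, - 599, - 514,-459, - 409.43 , - 395/4,  -  261/7,  -  24, - 146/7,-13, 356,365, 379,531,  672, 870,945]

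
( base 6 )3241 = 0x2E9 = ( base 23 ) 199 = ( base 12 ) 521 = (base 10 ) 745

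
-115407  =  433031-548438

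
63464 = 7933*8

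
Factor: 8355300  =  2^2 * 3^1*5^2*27851^1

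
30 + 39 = 69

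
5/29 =5/29 = 0.17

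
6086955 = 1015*5997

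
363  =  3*121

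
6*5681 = 34086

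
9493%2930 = 703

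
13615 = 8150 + 5465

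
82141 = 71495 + 10646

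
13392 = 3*4464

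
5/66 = 5/66=0.08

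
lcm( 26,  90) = 1170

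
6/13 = 6/13 = 0.46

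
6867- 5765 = 1102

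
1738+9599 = 11337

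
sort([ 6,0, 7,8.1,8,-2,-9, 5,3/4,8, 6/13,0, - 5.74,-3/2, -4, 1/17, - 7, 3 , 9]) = [ - 9,- 7,-5.74, -4,-2 , - 3/2, 0,0,1/17, 6/13, 3/4, 3, 5, 6, 7, 8,  8  ,  8.1,9] 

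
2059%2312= 2059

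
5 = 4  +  1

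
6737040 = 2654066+4082974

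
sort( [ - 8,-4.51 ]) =[ - 8, - 4.51] 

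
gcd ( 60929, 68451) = 1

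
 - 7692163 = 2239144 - 9931307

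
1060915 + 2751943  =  3812858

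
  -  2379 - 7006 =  - 9385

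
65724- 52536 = 13188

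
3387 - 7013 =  - 3626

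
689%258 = 173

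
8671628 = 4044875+4626753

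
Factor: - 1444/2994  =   - 2^1 * 3^(- 1 ) * 19^2*499^( - 1 ) = - 722/1497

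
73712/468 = 157 + 59/117 = 157.50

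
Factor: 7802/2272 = 2^(-4 )*47^1*71^(-1 )*83^1 =3901/1136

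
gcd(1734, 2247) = 3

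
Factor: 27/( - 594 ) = - 1/22 = - 2^( - 1)*11^( - 1)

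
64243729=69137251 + -4893522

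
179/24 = 179/24 = 7.46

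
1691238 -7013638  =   - 5322400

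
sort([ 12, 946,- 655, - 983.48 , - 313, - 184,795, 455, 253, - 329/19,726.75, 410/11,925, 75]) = [-983.48, - 655, - 313, - 184, - 329/19, 12,  410/11  ,  75, 253,455, 726.75,795, 925,  946]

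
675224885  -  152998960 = 522225925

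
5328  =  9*592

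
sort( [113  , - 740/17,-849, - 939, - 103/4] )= [ -939, - 849, - 740/17, - 103/4,113 ] 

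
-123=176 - 299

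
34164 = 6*5694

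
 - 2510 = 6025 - 8535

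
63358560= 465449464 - 402090904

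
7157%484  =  381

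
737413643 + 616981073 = 1354394716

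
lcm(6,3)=6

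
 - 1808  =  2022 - 3830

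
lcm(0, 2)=0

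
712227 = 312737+399490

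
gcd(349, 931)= 1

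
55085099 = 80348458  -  25263359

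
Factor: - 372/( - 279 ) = 4/3 = 2^2 * 3^( - 1)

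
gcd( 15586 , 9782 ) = 2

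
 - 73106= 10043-83149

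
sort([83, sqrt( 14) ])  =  [ sqrt(14 ),83]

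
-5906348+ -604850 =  - 6511198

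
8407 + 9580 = 17987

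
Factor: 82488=2^3 * 3^1*7^1*491^1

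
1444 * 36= 51984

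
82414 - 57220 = 25194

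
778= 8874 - 8096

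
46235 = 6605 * 7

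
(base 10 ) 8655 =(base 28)B13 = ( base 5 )234110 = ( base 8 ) 20717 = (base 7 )34143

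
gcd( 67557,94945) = 1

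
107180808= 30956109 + 76224699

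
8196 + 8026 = 16222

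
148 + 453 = 601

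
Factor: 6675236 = 2^2*131^1*12739^1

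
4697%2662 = 2035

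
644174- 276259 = 367915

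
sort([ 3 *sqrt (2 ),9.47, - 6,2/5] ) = [ - 6, 2/5, 3*sqrt(2 ), 9.47 ]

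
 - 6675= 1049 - 7724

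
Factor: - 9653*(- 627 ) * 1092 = 2^2*3^2*7^3 *11^1 * 13^1*19^1 * 197^1 =6609254652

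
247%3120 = 247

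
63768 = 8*7971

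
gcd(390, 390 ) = 390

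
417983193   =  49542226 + 368440967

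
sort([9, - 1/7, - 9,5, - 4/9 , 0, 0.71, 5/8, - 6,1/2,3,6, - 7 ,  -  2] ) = [ - 9, - 7, - 6, - 2,-4/9,-1/7,0,1/2, 5/8, 0.71, 3,  5,6, 9 ] 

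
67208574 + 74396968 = 141605542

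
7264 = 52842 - 45578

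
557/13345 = 557/13345 =0.04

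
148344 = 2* 74172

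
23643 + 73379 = 97022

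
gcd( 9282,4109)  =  7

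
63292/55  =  1150  +  42/55 = 1150.76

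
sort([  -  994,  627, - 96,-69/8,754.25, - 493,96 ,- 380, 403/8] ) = [  -  994,-493,- 380,-96, - 69/8,403/8, 96, 627, 754.25]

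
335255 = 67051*5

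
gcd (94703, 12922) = 7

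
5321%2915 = 2406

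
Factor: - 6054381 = -3^2*107^1*6287^1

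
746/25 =746/25 = 29.84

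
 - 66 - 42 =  - 108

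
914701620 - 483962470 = 430739150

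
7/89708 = 7/89708 = 0.00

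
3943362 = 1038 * 3799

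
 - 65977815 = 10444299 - 76422114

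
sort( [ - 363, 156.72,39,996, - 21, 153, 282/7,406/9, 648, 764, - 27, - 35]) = [ - 363, - 35,-27, - 21,39,282/7, 406/9,  153, 156.72,648,764, 996]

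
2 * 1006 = 2012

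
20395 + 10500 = 30895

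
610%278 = 54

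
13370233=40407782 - 27037549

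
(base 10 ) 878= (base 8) 1556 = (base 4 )31232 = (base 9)1175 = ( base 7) 2363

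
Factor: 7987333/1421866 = 2^ (-1 )*41^1*194813^1*710933^(- 1) 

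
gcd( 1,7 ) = 1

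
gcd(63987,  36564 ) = 9141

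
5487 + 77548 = 83035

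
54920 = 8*6865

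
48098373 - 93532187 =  - 45433814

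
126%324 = 126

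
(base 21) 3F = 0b1001110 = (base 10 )78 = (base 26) 30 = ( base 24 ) 36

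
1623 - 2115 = -492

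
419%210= 209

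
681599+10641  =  692240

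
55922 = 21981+33941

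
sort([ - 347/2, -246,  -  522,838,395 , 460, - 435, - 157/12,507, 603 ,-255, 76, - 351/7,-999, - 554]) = [ - 999, - 554, - 522, - 435, - 255, - 246 , - 347/2 ,-351/7, - 157/12, 76 , 395,460,507, 603,838] 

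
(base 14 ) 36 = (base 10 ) 48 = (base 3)1210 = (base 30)1i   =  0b110000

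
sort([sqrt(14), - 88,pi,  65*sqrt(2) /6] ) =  [ - 88 , pi , sqrt(14 ),65 * sqrt(2 )/6 ]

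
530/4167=530/4167= 0.13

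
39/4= 9  +  3/4 = 9.75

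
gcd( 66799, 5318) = 1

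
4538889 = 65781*69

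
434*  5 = 2170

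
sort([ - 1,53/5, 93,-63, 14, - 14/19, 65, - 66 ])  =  [ - 66 , - 63, - 1, - 14/19, 53/5, 14 , 65,93 ] 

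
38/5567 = 2/293 = 0.01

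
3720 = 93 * 40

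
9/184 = 9/184 = 0.05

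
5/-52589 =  - 5/52589 = - 0.00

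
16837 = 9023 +7814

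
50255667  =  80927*621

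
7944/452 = 17+65/113 = 17.58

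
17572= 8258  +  9314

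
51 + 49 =100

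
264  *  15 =3960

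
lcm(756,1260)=3780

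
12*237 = 2844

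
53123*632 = 33573736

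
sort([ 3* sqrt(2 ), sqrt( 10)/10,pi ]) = [sqrt(10 )/10 , pi,3*sqrt(2 ) ] 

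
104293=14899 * 7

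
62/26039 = 62/26039 = 0.00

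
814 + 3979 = 4793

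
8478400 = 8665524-187124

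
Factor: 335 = 5^1*67^1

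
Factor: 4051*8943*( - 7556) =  - 2^2*3^1*11^1 * 271^1*1889^1*4051^1  =  - 273739470708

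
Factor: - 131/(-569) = 131^1*569^( - 1 )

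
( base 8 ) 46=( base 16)26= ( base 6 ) 102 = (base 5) 123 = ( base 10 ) 38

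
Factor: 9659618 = 2^1*4829809^1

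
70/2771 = 70/2771 = 0.03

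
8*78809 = 630472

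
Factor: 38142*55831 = 2129506002= 2^1*3^2*13^1*31^1*163^1*1801^1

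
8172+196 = 8368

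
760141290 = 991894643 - 231753353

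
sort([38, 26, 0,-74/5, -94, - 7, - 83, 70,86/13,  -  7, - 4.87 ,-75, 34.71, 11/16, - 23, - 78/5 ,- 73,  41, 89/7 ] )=[ - 94,-83, - 75, - 73,-23, - 78/5, - 74/5, -7,-7, - 4.87, 0,11/16,86/13 , 89/7,26,34.71, 38,41,70 ] 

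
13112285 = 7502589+5609696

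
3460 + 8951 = 12411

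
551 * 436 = 240236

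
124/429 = 124/429=0.29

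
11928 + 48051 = 59979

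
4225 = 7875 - 3650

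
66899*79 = 5285021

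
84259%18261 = 11215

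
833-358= 475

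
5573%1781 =230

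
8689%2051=485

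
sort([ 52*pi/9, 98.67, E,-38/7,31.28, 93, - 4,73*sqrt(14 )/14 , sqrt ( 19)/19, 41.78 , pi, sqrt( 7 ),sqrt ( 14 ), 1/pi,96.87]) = [ - 38/7, - 4, sqrt(19)/19, 1/pi, sqrt ( 7),E,pi,sqrt( 14) , 52 * pi/9,73*sqrt(14 )/14, 31.28, 41.78,93, 96.87 , 98.67 ] 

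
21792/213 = 7264/71 = 102.31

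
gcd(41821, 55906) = 1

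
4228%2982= 1246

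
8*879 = 7032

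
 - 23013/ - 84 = 273+ 27/28=273.96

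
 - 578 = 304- 882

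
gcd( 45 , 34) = 1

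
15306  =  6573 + 8733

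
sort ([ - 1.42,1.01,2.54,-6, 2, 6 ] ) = [  -  6,-1.42, 1.01, 2,2.54, 6 ]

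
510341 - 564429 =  - 54088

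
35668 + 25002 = 60670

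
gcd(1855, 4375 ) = 35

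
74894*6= 449364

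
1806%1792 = 14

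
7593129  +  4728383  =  12321512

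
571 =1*571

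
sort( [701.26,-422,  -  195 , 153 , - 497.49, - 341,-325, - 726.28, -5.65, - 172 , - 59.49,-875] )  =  [-875, - 726.28, - 497.49, - 422, - 341 , - 325, - 195, - 172,-59.49, - 5.65,153,701.26]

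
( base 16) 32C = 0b1100101100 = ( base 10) 812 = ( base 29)s0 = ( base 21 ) 1he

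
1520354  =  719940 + 800414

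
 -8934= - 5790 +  - 3144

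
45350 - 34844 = 10506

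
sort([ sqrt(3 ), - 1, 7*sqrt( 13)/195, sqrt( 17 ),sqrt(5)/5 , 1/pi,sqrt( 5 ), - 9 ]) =[ - 9, - 1,  7*sqrt( 13)/195 , 1/pi , sqrt(5 )/5,sqrt( 3 ),sqrt( 5) , sqrt( 17)] 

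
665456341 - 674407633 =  -8951292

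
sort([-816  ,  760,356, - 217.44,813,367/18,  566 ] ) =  [ - 816 ,  -  217.44,367/18,356,  566, 760,813]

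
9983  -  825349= - 815366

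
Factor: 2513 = 7^1*359^1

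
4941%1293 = 1062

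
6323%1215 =248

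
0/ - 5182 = 0/1 = - 0.00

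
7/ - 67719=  - 1 + 67712/67719   =  -0.00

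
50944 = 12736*4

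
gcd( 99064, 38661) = 7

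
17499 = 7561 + 9938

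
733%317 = 99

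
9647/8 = 1205 + 7/8=1205.88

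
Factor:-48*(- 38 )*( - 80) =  - 145920  =  - 2^9 * 3^1*5^1*19^1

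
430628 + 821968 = 1252596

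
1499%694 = 111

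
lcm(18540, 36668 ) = 1650060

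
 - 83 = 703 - 786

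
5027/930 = 5 + 377/930  =  5.41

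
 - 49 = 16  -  65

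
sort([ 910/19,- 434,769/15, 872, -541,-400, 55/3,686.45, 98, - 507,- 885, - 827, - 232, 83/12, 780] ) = [ - 885  , - 827,  -  541,  -  507, - 434,- 400,-232,83/12,55/3, 910/19 , 769/15, 98,686.45,780,872] 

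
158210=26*6085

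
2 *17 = 34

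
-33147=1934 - 35081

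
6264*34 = 212976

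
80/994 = 40/497 = 0.08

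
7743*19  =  147117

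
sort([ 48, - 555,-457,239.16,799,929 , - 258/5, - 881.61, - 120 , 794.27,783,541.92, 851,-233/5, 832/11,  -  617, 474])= [ - 881.61,  -  617,  -  555, - 457,  -  120,  -  258/5, - 233/5 , 48, 832/11, 239.16,474, 541.92, 783, 794.27 , 799 , 851,929]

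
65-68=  - 3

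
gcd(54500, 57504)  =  4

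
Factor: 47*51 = 3^1 *17^1*47^1 =2397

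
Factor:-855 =  -  3^2 * 5^1*19^1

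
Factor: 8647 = 8647^1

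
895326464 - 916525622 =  - 21199158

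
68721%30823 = 7075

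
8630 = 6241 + 2389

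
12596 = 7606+4990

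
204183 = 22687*9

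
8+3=11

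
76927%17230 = 8007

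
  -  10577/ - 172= 61 + 85/172 = 61.49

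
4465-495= 3970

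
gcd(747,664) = 83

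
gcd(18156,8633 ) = 89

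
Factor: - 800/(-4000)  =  5^ ( - 1) = 1/5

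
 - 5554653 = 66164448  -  71719101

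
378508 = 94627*4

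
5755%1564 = 1063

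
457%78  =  67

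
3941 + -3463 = 478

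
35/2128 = 5/304 = 0.02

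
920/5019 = 920/5019 =0.18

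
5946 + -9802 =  - 3856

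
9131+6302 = 15433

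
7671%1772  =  583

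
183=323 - 140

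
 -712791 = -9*79199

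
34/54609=34/54609 = 0.00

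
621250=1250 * 497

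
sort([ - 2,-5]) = [-5, - 2 ] 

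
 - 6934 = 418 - 7352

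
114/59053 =114/59053= 0.00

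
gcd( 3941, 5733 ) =7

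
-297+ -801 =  - 1098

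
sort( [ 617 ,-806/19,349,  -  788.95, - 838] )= [-838,-788.95,-806/19,349,617]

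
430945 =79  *5455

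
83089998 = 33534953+49555045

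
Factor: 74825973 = 3^2*881^1 *9437^1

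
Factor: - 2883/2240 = -2^ ( - 6 )*3^1*5^(-1 )*7^(-1)*31^2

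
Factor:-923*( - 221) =13^2 *17^1*71^1  =  203983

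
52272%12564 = 2016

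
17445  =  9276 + 8169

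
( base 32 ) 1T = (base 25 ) 2b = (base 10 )61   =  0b111101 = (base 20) 31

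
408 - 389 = 19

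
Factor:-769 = - 769^1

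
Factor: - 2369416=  - 2^3*7^1*29^1* 1459^1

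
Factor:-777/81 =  - 3^(-3 )*7^1*37^1 = - 259/27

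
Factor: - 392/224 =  - 2^( - 2)*7^1  =  - 7/4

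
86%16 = 6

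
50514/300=168 + 19/50 =168.38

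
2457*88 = 216216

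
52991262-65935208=-12943946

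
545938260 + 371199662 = 917137922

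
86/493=86/493 = 0.17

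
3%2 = 1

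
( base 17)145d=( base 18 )110B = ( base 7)23660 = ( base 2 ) 1100000010111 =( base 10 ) 6167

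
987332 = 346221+641111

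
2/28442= 1/14221 =0.00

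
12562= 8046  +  4516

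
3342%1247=848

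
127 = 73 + 54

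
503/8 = 62+7/8 =62.88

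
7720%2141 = 1297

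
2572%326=290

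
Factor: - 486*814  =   - 395604 = -2^2*3^5*11^1 * 37^1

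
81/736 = 81/736 =0.11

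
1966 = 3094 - 1128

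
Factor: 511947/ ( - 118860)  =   - 603/140 = -2^(-2)*3^2*  5^( - 1)*7^ (- 1)*67^1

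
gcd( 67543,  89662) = 1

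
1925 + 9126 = 11051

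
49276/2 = 24638 = 24638.00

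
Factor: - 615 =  - 3^1*5^1*41^1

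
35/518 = 5/74  =  0.07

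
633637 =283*2239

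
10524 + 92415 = 102939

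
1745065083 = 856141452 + 888923631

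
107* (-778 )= -83246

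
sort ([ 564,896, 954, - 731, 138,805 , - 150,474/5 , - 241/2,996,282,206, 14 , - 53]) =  [ - 731, - 150, - 241/2, - 53 , 14,474/5,138,206 , 282,564, 805,  896,954 , 996 ] 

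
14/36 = 7/18= 0.39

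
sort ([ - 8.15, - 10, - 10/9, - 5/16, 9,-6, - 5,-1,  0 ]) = [ - 10,-8.15, - 6, - 5,-10/9, - 1, - 5/16 , 0,  9]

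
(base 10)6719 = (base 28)8fr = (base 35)5GY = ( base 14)263D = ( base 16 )1A3F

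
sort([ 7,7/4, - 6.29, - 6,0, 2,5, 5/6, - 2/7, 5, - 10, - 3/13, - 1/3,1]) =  [ -10, - 6.29, - 6, - 1/3,-2/7, - 3/13,0 , 5/6, 1,7/4,2, 5 , 5, 7]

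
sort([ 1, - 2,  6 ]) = [ - 2, 1, 6]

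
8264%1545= 539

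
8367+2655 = 11022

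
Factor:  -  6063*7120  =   - 2^4*3^1*5^1 * 43^1 * 47^1 * 89^1 = -43168560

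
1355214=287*4722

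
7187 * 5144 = 36969928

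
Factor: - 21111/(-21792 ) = 2^(-5)*31^1 = 31/32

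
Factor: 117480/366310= 11748/36631 = 2^2 *3^1*7^(  -  1)*11^1 * 89^1*5233^(-1 ) 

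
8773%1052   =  357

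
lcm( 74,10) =370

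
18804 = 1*18804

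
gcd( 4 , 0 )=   4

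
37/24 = 37/24 = 1.54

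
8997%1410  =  537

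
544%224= 96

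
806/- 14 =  - 403/7 = - 57.57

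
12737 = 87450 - 74713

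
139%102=37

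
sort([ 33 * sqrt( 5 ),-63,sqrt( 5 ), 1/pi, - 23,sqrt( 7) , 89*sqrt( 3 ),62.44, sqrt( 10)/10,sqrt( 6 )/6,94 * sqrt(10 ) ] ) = [ - 63, - 23,sqrt ( 10) /10,1/pi,sqrt( 6 ) /6,sqrt( 5 ), sqrt( 7), 62.44,33* sqrt( 5 ),89*sqrt( 3),94*sqrt(10) ]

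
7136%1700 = 336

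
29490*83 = 2447670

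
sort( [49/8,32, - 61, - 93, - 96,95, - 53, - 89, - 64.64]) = [-96, - 93, - 89, - 64.64, - 61, - 53,49/8 , 32, 95]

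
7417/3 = 7417/3 = 2472.33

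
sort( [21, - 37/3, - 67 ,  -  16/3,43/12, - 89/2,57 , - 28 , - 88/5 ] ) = [ - 67, - 89/2, - 28, - 88/5,-37/3, - 16/3,43/12,21,  57 ]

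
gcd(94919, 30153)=1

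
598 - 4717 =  - 4119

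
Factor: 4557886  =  2^1*2278943^1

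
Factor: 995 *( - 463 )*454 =- 209150990 = - 2^1*5^1*199^1 * 227^1*463^1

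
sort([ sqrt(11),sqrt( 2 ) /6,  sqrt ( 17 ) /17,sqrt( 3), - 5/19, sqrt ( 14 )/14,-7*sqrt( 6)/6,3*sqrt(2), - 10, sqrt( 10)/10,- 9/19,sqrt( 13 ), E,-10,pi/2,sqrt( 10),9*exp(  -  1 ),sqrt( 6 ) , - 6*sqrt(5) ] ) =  [-6 * sqrt(5 ), - 10, - 10, - 7 * sqrt( 6 )/6, - 9/19, - 5/19 , sqrt( 2)/6,sqrt( 17 ) /17,sqrt(14 )/14, sqrt( 10) /10,pi/2,sqrt( 3 ),sqrt( 6),E , sqrt ( 10), 9*exp( -1 ),  sqrt( 11) , sqrt(13), 3*sqrt( 2 )]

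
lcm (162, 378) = 1134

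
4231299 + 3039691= 7270990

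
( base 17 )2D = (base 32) 1f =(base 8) 57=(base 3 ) 1202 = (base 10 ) 47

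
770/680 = 77/68 =1.13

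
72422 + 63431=135853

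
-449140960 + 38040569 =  - 411100391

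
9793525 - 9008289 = 785236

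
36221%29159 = 7062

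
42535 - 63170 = -20635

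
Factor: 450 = 2^1*3^2*5^2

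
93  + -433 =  -340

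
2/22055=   2/22055=0.00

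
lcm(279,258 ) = 23994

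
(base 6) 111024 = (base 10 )9304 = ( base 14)3568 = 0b10010001011000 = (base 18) 1acg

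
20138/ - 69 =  - 20138/69 = -291.86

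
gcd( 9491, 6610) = 1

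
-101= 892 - 993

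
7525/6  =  1254 + 1/6 = 1254.17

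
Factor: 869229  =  3^2*96581^1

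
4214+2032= 6246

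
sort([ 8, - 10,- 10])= [-10,- 10, 8]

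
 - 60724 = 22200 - 82924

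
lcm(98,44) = 2156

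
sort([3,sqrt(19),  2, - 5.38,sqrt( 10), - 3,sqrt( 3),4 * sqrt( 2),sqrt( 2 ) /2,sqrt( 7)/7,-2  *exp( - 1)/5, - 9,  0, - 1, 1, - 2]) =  [ - 9, - 5.38, - 3, - 2, - 1, - 2 * exp( - 1)/5, 0, sqrt( 7 )/7,sqrt( 2)/2,1,sqrt ( 3 ),2,3, sqrt(10),sqrt (19 ),4 * sqrt (2) ]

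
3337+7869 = 11206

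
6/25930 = 3/12965 = 0.00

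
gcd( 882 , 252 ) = 126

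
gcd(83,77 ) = 1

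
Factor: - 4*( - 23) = 92= 2^2*23^1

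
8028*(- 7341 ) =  - 58933548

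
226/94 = 2  +  19/47 = 2.40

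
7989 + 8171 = 16160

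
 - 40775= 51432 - 92207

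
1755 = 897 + 858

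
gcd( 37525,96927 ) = 1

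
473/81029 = 473/81029 = 0.01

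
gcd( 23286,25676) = 2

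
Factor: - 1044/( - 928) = 9/8 = 2^( - 3)*3^2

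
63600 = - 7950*( -8)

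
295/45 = 6  +  5/9 = 6.56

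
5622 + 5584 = 11206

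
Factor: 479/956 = 2^( - 2)*239^(  -  1 ) *479^1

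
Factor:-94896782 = - 2^1 * 47448391^1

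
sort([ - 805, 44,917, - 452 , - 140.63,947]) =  [ - 805,  -  452,  -  140.63,  44 , 917,947]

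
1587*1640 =2602680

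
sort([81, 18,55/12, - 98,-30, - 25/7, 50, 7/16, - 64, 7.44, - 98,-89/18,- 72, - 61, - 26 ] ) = [ - 98,-98, - 72, - 64,-61, - 30, - 26, - 89/18, - 25/7, 7/16 , 55/12, 7.44, 18, 50, 81] 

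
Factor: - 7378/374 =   -  7^1*11^( - 1 ) * 31^1 = - 217/11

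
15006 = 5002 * 3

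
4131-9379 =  - 5248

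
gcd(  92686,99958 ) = 2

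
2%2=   0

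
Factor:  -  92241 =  - 3^2 *37^1* 277^1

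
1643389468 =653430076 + 989959392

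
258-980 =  - 722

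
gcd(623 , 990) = 1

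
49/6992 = 49/6992 = 0.01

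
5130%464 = 26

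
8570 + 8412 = 16982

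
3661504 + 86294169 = 89955673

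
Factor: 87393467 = 7^1 * 709^1 * 17609^1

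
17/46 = 17/46 = 0.37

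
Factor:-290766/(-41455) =2^1*3^1*5^( - 1)*7^2*23^1*43^1*8291^ ( - 1) 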